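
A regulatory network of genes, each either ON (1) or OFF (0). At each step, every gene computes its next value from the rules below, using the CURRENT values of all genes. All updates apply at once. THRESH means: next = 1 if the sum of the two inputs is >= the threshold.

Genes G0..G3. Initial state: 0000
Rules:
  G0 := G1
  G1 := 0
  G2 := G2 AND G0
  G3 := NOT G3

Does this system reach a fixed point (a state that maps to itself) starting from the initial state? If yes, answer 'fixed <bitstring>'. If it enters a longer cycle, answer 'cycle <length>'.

Step 0: 0000
Step 1: G0=G1=0 G1=0(const) G2=G2&G0=0&0=0 G3=NOT G3=NOT 0=1 -> 0001
Step 2: G0=G1=0 G1=0(const) G2=G2&G0=0&0=0 G3=NOT G3=NOT 1=0 -> 0000
Cycle of length 2 starting at step 0 -> no fixed point

Answer: cycle 2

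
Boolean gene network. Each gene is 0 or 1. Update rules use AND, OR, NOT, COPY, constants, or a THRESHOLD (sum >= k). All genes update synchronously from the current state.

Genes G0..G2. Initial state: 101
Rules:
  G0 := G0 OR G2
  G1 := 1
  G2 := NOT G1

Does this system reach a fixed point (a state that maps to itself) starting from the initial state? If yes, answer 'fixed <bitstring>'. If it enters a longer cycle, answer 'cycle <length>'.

Step 0: 101
Step 1: G0=G0|G2=1|1=1 G1=1(const) G2=NOT G1=NOT 0=1 -> 111
Step 2: G0=G0|G2=1|1=1 G1=1(const) G2=NOT G1=NOT 1=0 -> 110
Step 3: G0=G0|G2=1|0=1 G1=1(const) G2=NOT G1=NOT 1=0 -> 110
Fixed point reached at step 2: 110

Answer: fixed 110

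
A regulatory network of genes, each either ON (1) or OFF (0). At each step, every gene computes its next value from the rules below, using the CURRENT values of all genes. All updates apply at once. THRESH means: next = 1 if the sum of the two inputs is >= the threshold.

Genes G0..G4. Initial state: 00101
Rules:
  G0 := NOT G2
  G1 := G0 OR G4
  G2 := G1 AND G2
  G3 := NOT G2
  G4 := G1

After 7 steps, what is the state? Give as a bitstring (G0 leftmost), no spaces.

Step 1: G0=NOT G2=NOT 1=0 G1=G0|G4=0|1=1 G2=G1&G2=0&1=0 G3=NOT G2=NOT 1=0 G4=G1=0 -> 01000
Step 2: G0=NOT G2=NOT 0=1 G1=G0|G4=0|0=0 G2=G1&G2=1&0=0 G3=NOT G2=NOT 0=1 G4=G1=1 -> 10011
Step 3: G0=NOT G2=NOT 0=1 G1=G0|G4=1|1=1 G2=G1&G2=0&0=0 G3=NOT G2=NOT 0=1 G4=G1=0 -> 11010
Step 4: G0=NOT G2=NOT 0=1 G1=G0|G4=1|0=1 G2=G1&G2=1&0=0 G3=NOT G2=NOT 0=1 G4=G1=1 -> 11011
Step 5: G0=NOT G2=NOT 0=1 G1=G0|G4=1|1=1 G2=G1&G2=1&0=0 G3=NOT G2=NOT 0=1 G4=G1=1 -> 11011
Step 6: G0=NOT G2=NOT 0=1 G1=G0|G4=1|1=1 G2=G1&G2=1&0=0 G3=NOT G2=NOT 0=1 G4=G1=1 -> 11011
Step 7: G0=NOT G2=NOT 0=1 G1=G0|G4=1|1=1 G2=G1&G2=1&0=0 G3=NOT G2=NOT 0=1 G4=G1=1 -> 11011

11011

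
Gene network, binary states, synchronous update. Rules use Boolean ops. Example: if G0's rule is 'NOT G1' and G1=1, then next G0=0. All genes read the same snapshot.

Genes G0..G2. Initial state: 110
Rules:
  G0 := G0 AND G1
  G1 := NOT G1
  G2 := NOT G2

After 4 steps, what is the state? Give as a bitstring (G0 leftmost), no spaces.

Step 1: G0=G0&G1=1&1=1 G1=NOT G1=NOT 1=0 G2=NOT G2=NOT 0=1 -> 101
Step 2: G0=G0&G1=1&0=0 G1=NOT G1=NOT 0=1 G2=NOT G2=NOT 1=0 -> 010
Step 3: G0=G0&G1=0&1=0 G1=NOT G1=NOT 1=0 G2=NOT G2=NOT 0=1 -> 001
Step 4: G0=G0&G1=0&0=0 G1=NOT G1=NOT 0=1 G2=NOT G2=NOT 1=0 -> 010

010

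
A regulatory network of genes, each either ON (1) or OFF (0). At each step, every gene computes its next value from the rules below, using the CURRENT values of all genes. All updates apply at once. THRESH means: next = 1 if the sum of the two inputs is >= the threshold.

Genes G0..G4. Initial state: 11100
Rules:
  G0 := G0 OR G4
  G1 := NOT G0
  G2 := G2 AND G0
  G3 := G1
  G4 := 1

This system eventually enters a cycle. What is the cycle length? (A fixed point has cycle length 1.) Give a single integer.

Step 0: 11100
Step 1: G0=G0|G4=1|0=1 G1=NOT G0=NOT 1=0 G2=G2&G0=1&1=1 G3=G1=1 G4=1(const) -> 10111
Step 2: G0=G0|G4=1|1=1 G1=NOT G0=NOT 1=0 G2=G2&G0=1&1=1 G3=G1=0 G4=1(const) -> 10101
Step 3: G0=G0|G4=1|1=1 G1=NOT G0=NOT 1=0 G2=G2&G0=1&1=1 G3=G1=0 G4=1(const) -> 10101
State from step 3 equals state from step 2 -> cycle length 1

Answer: 1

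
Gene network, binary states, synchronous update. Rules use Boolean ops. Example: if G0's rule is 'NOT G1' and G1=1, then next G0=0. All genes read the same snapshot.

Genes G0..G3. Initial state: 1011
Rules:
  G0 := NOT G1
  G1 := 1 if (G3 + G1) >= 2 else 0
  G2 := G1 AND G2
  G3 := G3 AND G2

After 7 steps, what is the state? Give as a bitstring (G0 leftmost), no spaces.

Step 1: G0=NOT G1=NOT 0=1 G1=(1+0>=2)=0 G2=G1&G2=0&1=0 G3=G3&G2=1&1=1 -> 1001
Step 2: G0=NOT G1=NOT 0=1 G1=(1+0>=2)=0 G2=G1&G2=0&0=0 G3=G3&G2=1&0=0 -> 1000
Step 3: G0=NOT G1=NOT 0=1 G1=(0+0>=2)=0 G2=G1&G2=0&0=0 G3=G3&G2=0&0=0 -> 1000
Step 4: G0=NOT G1=NOT 0=1 G1=(0+0>=2)=0 G2=G1&G2=0&0=0 G3=G3&G2=0&0=0 -> 1000
Step 5: G0=NOT G1=NOT 0=1 G1=(0+0>=2)=0 G2=G1&G2=0&0=0 G3=G3&G2=0&0=0 -> 1000
Step 6: G0=NOT G1=NOT 0=1 G1=(0+0>=2)=0 G2=G1&G2=0&0=0 G3=G3&G2=0&0=0 -> 1000
Step 7: G0=NOT G1=NOT 0=1 G1=(0+0>=2)=0 G2=G1&G2=0&0=0 G3=G3&G2=0&0=0 -> 1000

1000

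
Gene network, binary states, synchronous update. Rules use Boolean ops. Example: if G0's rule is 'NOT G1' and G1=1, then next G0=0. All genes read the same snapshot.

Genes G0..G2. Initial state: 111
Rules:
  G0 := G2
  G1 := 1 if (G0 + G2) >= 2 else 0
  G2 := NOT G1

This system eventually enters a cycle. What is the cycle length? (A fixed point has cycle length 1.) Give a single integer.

Step 0: 111
Step 1: G0=G2=1 G1=(1+1>=2)=1 G2=NOT G1=NOT 1=0 -> 110
Step 2: G0=G2=0 G1=(1+0>=2)=0 G2=NOT G1=NOT 1=0 -> 000
Step 3: G0=G2=0 G1=(0+0>=2)=0 G2=NOT G1=NOT 0=1 -> 001
Step 4: G0=G2=1 G1=(0+1>=2)=0 G2=NOT G1=NOT 0=1 -> 101
Step 5: G0=G2=1 G1=(1+1>=2)=1 G2=NOT G1=NOT 0=1 -> 111
State from step 5 equals state from step 0 -> cycle length 5

Answer: 5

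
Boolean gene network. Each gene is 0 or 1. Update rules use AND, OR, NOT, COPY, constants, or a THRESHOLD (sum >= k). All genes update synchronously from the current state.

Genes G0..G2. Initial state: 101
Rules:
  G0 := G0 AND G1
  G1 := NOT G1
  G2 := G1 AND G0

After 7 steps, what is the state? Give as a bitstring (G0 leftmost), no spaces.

Step 1: G0=G0&G1=1&0=0 G1=NOT G1=NOT 0=1 G2=G1&G0=0&1=0 -> 010
Step 2: G0=G0&G1=0&1=0 G1=NOT G1=NOT 1=0 G2=G1&G0=1&0=0 -> 000
Step 3: G0=G0&G1=0&0=0 G1=NOT G1=NOT 0=1 G2=G1&G0=0&0=0 -> 010
Step 4: G0=G0&G1=0&1=0 G1=NOT G1=NOT 1=0 G2=G1&G0=1&0=0 -> 000
Step 5: G0=G0&G1=0&0=0 G1=NOT G1=NOT 0=1 G2=G1&G0=0&0=0 -> 010
Step 6: G0=G0&G1=0&1=0 G1=NOT G1=NOT 1=0 G2=G1&G0=1&0=0 -> 000
Step 7: G0=G0&G1=0&0=0 G1=NOT G1=NOT 0=1 G2=G1&G0=0&0=0 -> 010

010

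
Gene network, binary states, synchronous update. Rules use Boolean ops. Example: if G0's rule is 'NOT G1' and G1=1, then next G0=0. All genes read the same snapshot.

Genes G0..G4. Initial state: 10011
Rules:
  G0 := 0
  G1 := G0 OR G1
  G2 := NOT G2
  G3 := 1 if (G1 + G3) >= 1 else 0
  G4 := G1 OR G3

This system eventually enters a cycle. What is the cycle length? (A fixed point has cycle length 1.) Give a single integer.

Answer: 2

Derivation:
Step 0: 10011
Step 1: G0=0(const) G1=G0|G1=1|0=1 G2=NOT G2=NOT 0=1 G3=(0+1>=1)=1 G4=G1|G3=0|1=1 -> 01111
Step 2: G0=0(const) G1=G0|G1=0|1=1 G2=NOT G2=NOT 1=0 G3=(1+1>=1)=1 G4=G1|G3=1|1=1 -> 01011
Step 3: G0=0(const) G1=G0|G1=0|1=1 G2=NOT G2=NOT 0=1 G3=(1+1>=1)=1 G4=G1|G3=1|1=1 -> 01111
State from step 3 equals state from step 1 -> cycle length 2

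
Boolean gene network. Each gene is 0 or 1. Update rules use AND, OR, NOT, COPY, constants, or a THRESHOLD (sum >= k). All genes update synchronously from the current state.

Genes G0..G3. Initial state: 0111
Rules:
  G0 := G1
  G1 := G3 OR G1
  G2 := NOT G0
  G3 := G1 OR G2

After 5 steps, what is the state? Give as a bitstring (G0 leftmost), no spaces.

Step 1: G0=G1=1 G1=G3|G1=1|1=1 G2=NOT G0=NOT 0=1 G3=G1|G2=1|1=1 -> 1111
Step 2: G0=G1=1 G1=G3|G1=1|1=1 G2=NOT G0=NOT 1=0 G3=G1|G2=1|1=1 -> 1101
Step 3: G0=G1=1 G1=G3|G1=1|1=1 G2=NOT G0=NOT 1=0 G3=G1|G2=1|0=1 -> 1101
Step 4: G0=G1=1 G1=G3|G1=1|1=1 G2=NOT G0=NOT 1=0 G3=G1|G2=1|0=1 -> 1101
Step 5: G0=G1=1 G1=G3|G1=1|1=1 G2=NOT G0=NOT 1=0 G3=G1|G2=1|0=1 -> 1101

1101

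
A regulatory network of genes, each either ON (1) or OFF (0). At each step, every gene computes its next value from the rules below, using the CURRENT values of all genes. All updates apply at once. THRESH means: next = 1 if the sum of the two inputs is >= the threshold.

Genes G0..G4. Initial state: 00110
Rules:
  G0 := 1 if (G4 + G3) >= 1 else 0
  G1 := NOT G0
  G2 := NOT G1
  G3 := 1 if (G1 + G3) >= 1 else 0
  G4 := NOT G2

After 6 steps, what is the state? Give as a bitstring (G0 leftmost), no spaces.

Step 1: G0=(0+1>=1)=1 G1=NOT G0=NOT 0=1 G2=NOT G1=NOT 0=1 G3=(0+1>=1)=1 G4=NOT G2=NOT 1=0 -> 11110
Step 2: G0=(0+1>=1)=1 G1=NOT G0=NOT 1=0 G2=NOT G1=NOT 1=0 G3=(1+1>=1)=1 G4=NOT G2=NOT 1=0 -> 10010
Step 3: G0=(0+1>=1)=1 G1=NOT G0=NOT 1=0 G2=NOT G1=NOT 0=1 G3=(0+1>=1)=1 G4=NOT G2=NOT 0=1 -> 10111
Step 4: G0=(1+1>=1)=1 G1=NOT G0=NOT 1=0 G2=NOT G1=NOT 0=1 G3=(0+1>=1)=1 G4=NOT G2=NOT 1=0 -> 10110
Step 5: G0=(0+1>=1)=1 G1=NOT G0=NOT 1=0 G2=NOT G1=NOT 0=1 G3=(0+1>=1)=1 G4=NOT G2=NOT 1=0 -> 10110
Step 6: G0=(0+1>=1)=1 G1=NOT G0=NOT 1=0 G2=NOT G1=NOT 0=1 G3=(0+1>=1)=1 G4=NOT G2=NOT 1=0 -> 10110

10110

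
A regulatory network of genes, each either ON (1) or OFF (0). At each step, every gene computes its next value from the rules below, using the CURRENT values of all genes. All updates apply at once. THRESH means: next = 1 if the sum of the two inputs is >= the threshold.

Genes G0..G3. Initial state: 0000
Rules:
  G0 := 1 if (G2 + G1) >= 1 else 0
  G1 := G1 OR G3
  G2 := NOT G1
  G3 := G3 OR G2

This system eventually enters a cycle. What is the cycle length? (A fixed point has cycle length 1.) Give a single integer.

Answer: 1

Derivation:
Step 0: 0000
Step 1: G0=(0+0>=1)=0 G1=G1|G3=0|0=0 G2=NOT G1=NOT 0=1 G3=G3|G2=0|0=0 -> 0010
Step 2: G0=(1+0>=1)=1 G1=G1|G3=0|0=0 G2=NOT G1=NOT 0=1 G3=G3|G2=0|1=1 -> 1011
Step 3: G0=(1+0>=1)=1 G1=G1|G3=0|1=1 G2=NOT G1=NOT 0=1 G3=G3|G2=1|1=1 -> 1111
Step 4: G0=(1+1>=1)=1 G1=G1|G3=1|1=1 G2=NOT G1=NOT 1=0 G3=G3|G2=1|1=1 -> 1101
Step 5: G0=(0+1>=1)=1 G1=G1|G3=1|1=1 G2=NOT G1=NOT 1=0 G3=G3|G2=1|0=1 -> 1101
State from step 5 equals state from step 4 -> cycle length 1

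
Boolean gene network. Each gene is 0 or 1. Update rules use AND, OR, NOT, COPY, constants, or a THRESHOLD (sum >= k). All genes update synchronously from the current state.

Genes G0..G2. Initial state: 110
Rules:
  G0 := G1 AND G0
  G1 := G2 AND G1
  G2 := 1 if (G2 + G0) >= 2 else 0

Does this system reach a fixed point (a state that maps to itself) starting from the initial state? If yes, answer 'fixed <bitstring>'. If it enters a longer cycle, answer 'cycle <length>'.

Step 0: 110
Step 1: G0=G1&G0=1&1=1 G1=G2&G1=0&1=0 G2=(0+1>=2)=0 -> 100
Step 2: G0=G1&G0=0&1=0 G1=G2&G1=0&0=0 G2=(0+1>=2)=0 -> 000
Step 3: G0=G1&G0=0&0=0 G1=G2&G1=0&0=0 G2=(0+0>=2)=0 -> 000
Fixed point reached at step 2: 000

Answer: fixed 000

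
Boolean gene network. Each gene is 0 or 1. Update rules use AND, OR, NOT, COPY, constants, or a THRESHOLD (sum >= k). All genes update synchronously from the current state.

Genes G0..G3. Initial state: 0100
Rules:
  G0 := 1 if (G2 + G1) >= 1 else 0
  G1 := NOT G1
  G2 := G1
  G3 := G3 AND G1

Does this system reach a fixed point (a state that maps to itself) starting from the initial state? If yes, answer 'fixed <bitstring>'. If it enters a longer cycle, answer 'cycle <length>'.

Answer: cycle 2

Derivation:
Step 0: 0100
Step 1: G0=(0+1>=1)=1 G1=NOT G1=NOT 1=0 G2=G1=1 G3=G3&G1=0&1=0 -> 1010
Step 2: G0=(1+0>=1)=1 G1=NOT G1=NOT 0=1 G2=G1=0 G3=G3&G1=0&0=0 -> 1100
Step 3: G0=(0+1>=1)=1 G1=NOT G1=NOT 1=0 G2=G1=1 G3=G3&G1=0&1=0 -> 1010
Cycle of length 2 starting at step 1 -> no fixed point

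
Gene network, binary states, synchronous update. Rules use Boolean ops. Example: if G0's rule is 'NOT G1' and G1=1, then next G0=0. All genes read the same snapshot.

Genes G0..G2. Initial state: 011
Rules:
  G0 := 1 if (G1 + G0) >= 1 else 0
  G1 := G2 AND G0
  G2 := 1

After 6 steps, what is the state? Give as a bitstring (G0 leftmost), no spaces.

Step 1: G0=(1+0>=1)=1 G1=G2&G0=1&0=0 G2=1(const) -> 101
Step 2: G0=(0+1>=1)=1 G1=G2&G0=1&1=1 G2=1(const) -> 111
Step 3: G0=(1+1>=1)=1 G1=G2&G0=1&1=1 G2=1(const) -> 111
Step 4: G0=(1+1>=1)=1 G1=G2&G0=1&1=1 G2=1(const) -> 111
Step 5: G0=(1+1>=1)=1 G1=G2&G0=1&1=1 G2=1(const) -> 111
Step 6: G0=(1+1>=1)=1 G1=G2&G0=1&1=1 G2=1(const) -> 111

111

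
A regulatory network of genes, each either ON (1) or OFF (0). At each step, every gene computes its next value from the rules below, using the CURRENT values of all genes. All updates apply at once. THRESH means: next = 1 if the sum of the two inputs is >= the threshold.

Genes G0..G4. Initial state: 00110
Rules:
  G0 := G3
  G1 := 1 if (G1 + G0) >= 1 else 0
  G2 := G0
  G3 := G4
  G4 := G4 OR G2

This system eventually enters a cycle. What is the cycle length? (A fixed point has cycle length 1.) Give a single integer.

Answer: 1

Derivation:
Step 0: 00110
Step 1: G0=G3=1 G1=(0+0>=1)=0 G2=G0=0 G3=G4=0 G4=G4|G2=0|1=1 -> 10001
Step 2: G0=G3=0 G1=(0+1>=1)=1 G2=G0=1 G3=G4=1 G4=G4|G2=1|0=1 -> 01111
Step 3: G0=G3=1 G1=(1+0>=1)=1 G2=G0=0 G3=G4=1 G4=G4|G2=1|1=1 -> 11011
Step 4: G0=G3=1 G1=(1+1>=1)=1 G2=G0=1 G3=G4=1 G4=G4|G2=1|0=1 -> 11111
Step 5: G0=G3=1 G1=(1+1>=1)=1 G2=G0=1 G3=G4=1 G4=G4|G2=1|1=1 -> 11111
State from step 5 equals state from step 4 -> cycle length 1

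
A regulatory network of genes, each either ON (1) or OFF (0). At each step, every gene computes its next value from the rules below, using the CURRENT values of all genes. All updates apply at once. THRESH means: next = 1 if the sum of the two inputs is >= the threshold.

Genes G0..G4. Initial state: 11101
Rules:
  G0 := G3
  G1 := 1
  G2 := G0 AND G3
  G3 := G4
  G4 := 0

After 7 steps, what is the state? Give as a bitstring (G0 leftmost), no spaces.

Step 1: G0=G3=0 G1=1(const) G2=G0&G3=1&0=0 G3=G4=1 G4=0(const) -> 01010
Step 2: G0=G3=1 G1=1(const) G2=G0&G3=0&1=0 G3=G4=0 G4=0(const) -> 11000
Step 3: G0=G3=0 G1=1(const) G2=G0&G3=1&0=0 G3=G4=0 G4=0(const) -> 01000
Step 4: G0=G3=0 G1=1(const) G2=G0&G3=0&0=0 G3=G4=0 G4=0(const) -> 01000
Step 5: G0=G3=0 G1=1(const) G2=G0&G3=0&0=0 G3=G4=0 G4=0(const) -> 01000
Step 6: G0=G3=0 G1=1(const) G2=G0&G3=0&0=0 G3=G4=0 G4=0(const) -> 01000
Step 7: G0=G3=0 G1=1(const) G2=G0&G3=0&0=0 G3=G4=0 G4=0(const) -> 01000

01000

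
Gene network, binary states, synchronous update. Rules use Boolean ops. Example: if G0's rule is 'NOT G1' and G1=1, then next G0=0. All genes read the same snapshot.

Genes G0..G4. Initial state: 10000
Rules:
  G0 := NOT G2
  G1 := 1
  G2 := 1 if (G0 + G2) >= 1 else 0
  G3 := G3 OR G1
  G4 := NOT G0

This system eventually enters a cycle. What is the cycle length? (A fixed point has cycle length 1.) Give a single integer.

Step 0: 10000
Step 1: G0=NOT G2=NOT 0=1 G1=1(const) G2=(1+0>=1)=1 G3=G3|G1=0|0=0 G4=NOT G0=NOT 1=0 -> 11100
Step 2: G0=NOT G2=NOT 1=0 G1=1(const) G2=(1+1>=1)=1 G3=G3|G1=0|1=1 G4=NOT G0=NOT 1=0 -> 01110
Step 3: G0=NOT G2=NOT 1=0 G1=1(const) G2=(0+1>=1)=1 G3=G3|G1=1|1=1 G4=NOT G0=NOT 0=1 -> 01111
Step 4: G0=NOT G2=NOT 1=0 G1=1(const) G2=(0+1>=1)=1 G3=G3|G1=1|1=1 G4=NOT G0=NOT 0=1 -> 01111
State from step 4 equals state from step 3 -> cycle length 1

Answer: 1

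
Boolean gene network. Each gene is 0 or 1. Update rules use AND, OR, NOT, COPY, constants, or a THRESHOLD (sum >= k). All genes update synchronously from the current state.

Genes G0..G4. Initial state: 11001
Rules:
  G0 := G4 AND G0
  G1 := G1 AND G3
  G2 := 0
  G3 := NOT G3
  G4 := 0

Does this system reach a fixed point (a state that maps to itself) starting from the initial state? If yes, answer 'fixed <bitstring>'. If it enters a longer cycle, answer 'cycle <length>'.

Step 0: 11001
Step 1: G0=G4&G0=1&1=1 G1=G1&G3=1&0=0 G2=0(const) G3=NOT G3=NOT 0=1 G4=0(const) -> 10010
Step 2: G0=G4&G0=0&1=0 G1=G1&G3=0&1=0 G2=0(const) G3=NOT G3=NOT 1=0 G4=0(const) -> 00000
Step 3: G0=G4&G0=0&0=0 G1=G1&G3=0&0=0 G2=0(const) G3=NOT G3=NOT 0=1 G4=0(const) -> 00010
Step 4: G0=G4&G0=0&0=0 G1=G1&G3=0&1=0 G2=0(const) G3=NOT G3=NOT 1=0 G4=0(const) -> 00000
Cycle of length 2 starting at step 2 -> no fixed point

Answer: cycle 2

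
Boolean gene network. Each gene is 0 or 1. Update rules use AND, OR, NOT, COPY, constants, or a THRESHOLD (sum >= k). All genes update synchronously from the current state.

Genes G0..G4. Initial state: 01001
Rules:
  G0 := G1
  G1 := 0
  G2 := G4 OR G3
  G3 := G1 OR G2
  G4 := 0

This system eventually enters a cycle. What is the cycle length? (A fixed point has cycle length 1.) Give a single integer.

Step 0: 01001
Step 1: G0=G1=1 G1=0(const) G2=G4|G3=1|0=1 G3=G1|G2=1|0=1 G4=0(const) -> 10110
Step 2: G0=G1=0 G1=0(const) G2=G4|G3=0|1=1 G3=G1|G2=0|1=1 G4=0(const) -> 00110
Step 3: G0=G1=0 G1=0(const) G2=G4|G3=0|1=1 G3=G1|G2=0|1=1 G4=0(const) -> 00110
State from step 3 equals state from step 2 -> cycle length 1

Answer: 1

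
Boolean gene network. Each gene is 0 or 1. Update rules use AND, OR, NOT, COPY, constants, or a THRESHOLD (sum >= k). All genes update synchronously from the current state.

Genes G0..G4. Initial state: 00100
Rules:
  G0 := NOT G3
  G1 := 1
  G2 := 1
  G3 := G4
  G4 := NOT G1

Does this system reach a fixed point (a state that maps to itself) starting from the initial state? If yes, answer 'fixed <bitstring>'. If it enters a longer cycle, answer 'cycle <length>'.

Answer: fixed 11100

Derivation:
Step 0: 00100
Step 1: G0=NOT G3=NOT 0=1 G1=1(const) G2=1(const) G3=G4=0 G4=NOT G1=NOT 0=1 -> 11101
Step 2: G0=NOT G3=NOT 0=1 G1=1(const) G2=1(const) G3=G4=1 G4=NOT G1=NOT 1=0 -> 11110
Step 3: G0=NOT G3=NOT 1=0 G1=1(const) G2=1(const) G3=G4=0 G4=NOT G1=NOT 1=0 -> 01100
Step 4: G0=NOT G3=NOT 0=1 G1=1(const) G2=1(const) G3=G4=0 G4=NOT G1=NOT 1=0 -> 11100
Step 5: G0=NOT G3=NOT 0=1 G1=1(const) G2=1(const) G3=G4=0 G4=NOT G1=NOT 1=0 -> 11100
Fixed point reached at step 4: 11100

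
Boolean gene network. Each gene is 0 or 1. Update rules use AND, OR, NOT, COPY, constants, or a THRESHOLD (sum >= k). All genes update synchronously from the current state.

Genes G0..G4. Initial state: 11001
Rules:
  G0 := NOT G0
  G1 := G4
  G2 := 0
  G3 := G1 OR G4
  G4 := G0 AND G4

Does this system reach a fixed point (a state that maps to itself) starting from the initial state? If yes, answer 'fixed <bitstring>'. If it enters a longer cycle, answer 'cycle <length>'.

Answer: cycle 2

Derivation:
Step 0: 11001
Step 1: G0=NOT G0=NOT 1=0 G1=G4=1 G2=0(const) G3=G1|G4=1|1=1 G4=G0&G4=1&1=1 -> 01011
Step 2: G0=NOT G0=NOT 0=1 G1=G4=1 G2=0(const) G3=G1|G4=1|1=1 G4=G0&G4=0&1=0 -> 11010
Step 3: G0=NOT G0=NOT 1=0 G1=G4=0 G2=0(const) G3=G1|G4=1|0=1 G4=G0&G4=1&0=0 -> 00010
Step 4: G0=NOT G0=NOT 0=1 G1=G4=0 G2=0(const) G3=G1|G4=0|0=0 G4=G0&G4=0&0=0 -> 10000
Step 5: G0=NOT G0=NOT 1=0 G1=G4=0 G2=0(const) G3=G1|G4=0|0=0 G4=G0&G4=1&0=0 -> 00000
Step 6: G0=NOT G0=NOT 0=1 G1=G4=0 G2=0(const) G3=G1|G4=0|0=0 G4=G0&G4=0&0=0 -> 10000
Cycle of length 2 starting at step 4 -> no fixed point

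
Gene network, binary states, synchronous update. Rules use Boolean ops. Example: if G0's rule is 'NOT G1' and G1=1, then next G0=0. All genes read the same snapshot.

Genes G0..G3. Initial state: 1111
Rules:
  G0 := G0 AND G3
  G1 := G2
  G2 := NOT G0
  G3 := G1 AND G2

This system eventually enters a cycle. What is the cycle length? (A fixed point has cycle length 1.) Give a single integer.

Answer: 1

Derivation:
Step 0: 1111
Step 1: G0=G0&G3=1&1=1 G1=G2=1 G2=NOT G0=NOT 1=0 G3=G1&G2=1&1=1 -> 1101
Step 2: G0=G0&G3=1&1=1 G1=G2=0 G2=NOT G0=NOT 1=0 G3=G1&G2=1&0=0 -> 1000
Step 3: G0=G0&G3=1&0=0 G1=G2=0 G2=NOT G0=NOT 1=0 G3=G1&G2=0&0=0 -> 0000
Step 4: G0=G0&G3=0&0=0 G1=G2=0 G2=NOT G0=NOT 0=1 G3=G1&G2=0&0=0 -> 0010
Step 5: G0=G0&G3=0&0=0 G1=G2=1 G2=NOT G0=NOT 0=1 G3=G1&G2=0&1=0 -> 0110
Step 6: G0=G0&G3=0&0=0 G1=G2=1 G2=NOT G0=NOT 0=1 G3=G1&G2=1&1=1 -> 0111
Step 7: G0=G0&G3=0&1=0 G1=G2=1 G2=NOT G0=NOT 0=1 G3=G1&G2=1&1=1 -> 0111
State from step 7 equals state from step 6 -> cycle length 1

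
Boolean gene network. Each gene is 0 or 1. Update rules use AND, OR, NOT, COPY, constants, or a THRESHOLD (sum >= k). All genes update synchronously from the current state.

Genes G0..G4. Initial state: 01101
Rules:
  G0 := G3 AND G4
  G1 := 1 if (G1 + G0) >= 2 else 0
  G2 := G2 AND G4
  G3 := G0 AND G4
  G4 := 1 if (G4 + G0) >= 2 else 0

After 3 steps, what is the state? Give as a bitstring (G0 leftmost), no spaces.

Step 1: G0=G3&G4=0&1=0 G1=(1+0>=2)=0 G2=G2&G4=1&1=1 G3=G0&G4=0&1=0 G4=(1+0>=2)=0 -> 00100
Step 2: G0=G3&G4=0&0=0 G1=(0+0>=2)=0 G2=G2&G4=1&0=0 G3=G0&G4=0&0=0 G4=(0+0>=2)=0 -> 00000
Step 3: G0=G3&G4=0&0=0 G1=(0+0>=2)=0 G2=G2&G4=0&0=0 G3=G0&G4=0&0=0 G4=(0+0>=2)=0 -> 00000

00000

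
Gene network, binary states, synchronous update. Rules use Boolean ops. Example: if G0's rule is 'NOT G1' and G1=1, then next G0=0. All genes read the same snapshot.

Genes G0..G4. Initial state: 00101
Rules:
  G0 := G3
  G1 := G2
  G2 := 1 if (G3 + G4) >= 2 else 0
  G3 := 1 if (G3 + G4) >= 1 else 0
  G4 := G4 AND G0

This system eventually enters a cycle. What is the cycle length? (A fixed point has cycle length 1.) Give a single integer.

Step 0: 00101
Step 1: G0=G3=0 G1=G2=1 G2=(0+1>=2)=0 G3=(0+1>=1)=1 G4=G4&G0=1&0=0 -> 01010
Step 2: G0=G3=1 G1=G2=0 G2=(1+0>=2)=0 G3=(1+0>=1)=1 G4=G4&G0=0&0=0 -> 10010
Step 3: G0=G3=1 G1=G2=0 G2=(1+0>=2)=0 G3=(1+0>=1)=1 G4=G4&G0=0&1=0 -> 10010
State from step 3 equals state from step 2 -> cycle length 1

Answer: 1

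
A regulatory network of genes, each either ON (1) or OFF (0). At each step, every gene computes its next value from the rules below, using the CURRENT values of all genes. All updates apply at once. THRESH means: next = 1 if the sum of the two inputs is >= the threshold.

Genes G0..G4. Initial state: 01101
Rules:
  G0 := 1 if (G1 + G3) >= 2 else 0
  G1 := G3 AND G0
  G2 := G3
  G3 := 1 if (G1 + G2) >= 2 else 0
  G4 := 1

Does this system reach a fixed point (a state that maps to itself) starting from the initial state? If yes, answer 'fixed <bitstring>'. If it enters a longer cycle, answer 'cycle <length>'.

Step 0: 01101
Step 1: G0=(1+0>=2)=0 G1=G3&G0=0&0=0 G2=G3=0 G3=(1+1>=2)=1 G4=1(const) -> 00011
Step 2: G0=(0+1>=2)=0 G1=G3&G0=1&0=0 G2=G3=1 G3=(0+0>=2)=0 G4=1(const) -> 00101
Step 3: G0=(0+0>=2)=0 G1=G3&G0=0&0=0 G2=G3=0 G3=(0+1>=2)=0 G4=1(const) -> 00001
Step 4: G0=(0+0>=2)=0 G1=G3&G0=0&0=0 G2=G3=0 G3=(0+0>=2)=0 G4=1(const) -> 00001
Fixed point reached at step 3: 00001

Answer: fixed 00001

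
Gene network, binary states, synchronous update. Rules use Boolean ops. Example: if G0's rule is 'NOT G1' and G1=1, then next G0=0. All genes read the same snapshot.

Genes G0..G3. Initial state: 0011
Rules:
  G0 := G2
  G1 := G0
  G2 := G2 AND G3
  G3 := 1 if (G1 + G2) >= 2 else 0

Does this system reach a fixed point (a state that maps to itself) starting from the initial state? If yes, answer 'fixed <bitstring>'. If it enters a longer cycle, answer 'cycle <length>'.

Step 0: 0011
Step 1: G0=G2=1 G1=G0=0 G2=G2&G3=1&1=1 G3=(0+1>=2)=0 -> 1010
Step 2: G0=G2=1 G1=G0=1 G2=G2&G3=1&0=0 G3=(0+1>=2)=0 -> 1100
Step 3: G0=G2=0 G1=G0=1 G2=G2&G3=0&0=0 G3=(1+0>=2)=0 -> 0100
Step 4: G0=G2=0 G1=G0=0 G2=G2&G3=0&0=0 G3=(1+0>=2)=0 -> 0000
Step 5: G0=G2=0 G1=G0=0 G2=G2&G3=0&0=0 G3=(0+0>=2)=0 -> 0000
Fixed point reached at step 4: 0000

Answer: fixed 0000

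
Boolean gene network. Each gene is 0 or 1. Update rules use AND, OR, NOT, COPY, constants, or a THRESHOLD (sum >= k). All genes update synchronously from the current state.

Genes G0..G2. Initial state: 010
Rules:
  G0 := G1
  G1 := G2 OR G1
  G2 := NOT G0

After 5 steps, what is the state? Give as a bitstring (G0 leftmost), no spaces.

Step 1: G0=G1=1 G1=G2|G1=0|1=1 G2=NOT G0=NOT 0=1 -> 111
Step 2: G0=G1=1 G1=G2|G1=1|1=1 G2=NOT G0=NOT 1=0 -> 110
Step 3: G0=G1=1 G1=G2|G1=0|1=1 G2=NOT G0=NOT 1=0 -> 110
Step 4: G0=G1=1 G1=G2|G1=0|1=1 G2=NOT G0=NOT 1=0 -> 110
Step 5: G0=G1=1 G1=G2|G1=0|1=1 G2=NOT G0=NOT 1=0 -> 110

110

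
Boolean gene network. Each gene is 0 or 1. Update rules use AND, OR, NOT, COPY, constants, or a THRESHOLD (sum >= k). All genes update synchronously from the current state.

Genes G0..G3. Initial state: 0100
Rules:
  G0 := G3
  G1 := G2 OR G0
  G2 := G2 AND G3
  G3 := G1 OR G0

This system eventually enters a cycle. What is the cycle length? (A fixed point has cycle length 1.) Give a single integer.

Answer: 1

Derivation:
Step 0: 0100
Step 1: G0=G3=0 G1=G2|G0=0|0=0 G2=G2&G3=0&0=0 G3=G1|G0=1|0=1 -> 0001
Step 2: G0=G3=1 G1=G2|G0=0|0=0 G2=G2&G3=0&1=0 G3=G1|G0=0|0=0 -> 1000
Step 3: G0=G3=0 G1=G2|G0=0|1=1 G2=G2&G3=0&0=0 G3=G1|G0=0|1=1 -> 0101
Step 4: G0=G3=1 G1=G2|G0=0|0=0 G2=G2&G3=0&1=0 G3=G1|G0=1|0=1 -> 1001
Step 5: G0=G3=1 G1=G2|G0=0|1=1 G2=G2&G3=0&1=0 G3=G1|G0=0|1=1 -> 1101
Step 6: G0=G3=1 G1=G2|G0=0|1=1 G2=G2&G3=0&1=0 G3=G1|G0=1|1=1 -> 1101
State from step 6 equals state from step 5 -> cycle length 1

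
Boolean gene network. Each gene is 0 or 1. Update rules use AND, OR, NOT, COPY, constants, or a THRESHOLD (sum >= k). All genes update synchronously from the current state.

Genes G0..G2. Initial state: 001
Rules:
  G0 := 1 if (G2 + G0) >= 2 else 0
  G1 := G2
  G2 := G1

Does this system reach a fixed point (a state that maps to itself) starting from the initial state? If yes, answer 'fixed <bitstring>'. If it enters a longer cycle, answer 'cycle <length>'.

Step 0: 001
Step 1: G0=(1+0>=2)=0 G1=G2=1 G2=G1=0 -> 010
Step 2: G0=(0+0>=2)=0 G1=G2=0 G2=G1=1 -> 001
Cycle of length 2 starting at step 0 -> no fixed point

Answer: cycle 2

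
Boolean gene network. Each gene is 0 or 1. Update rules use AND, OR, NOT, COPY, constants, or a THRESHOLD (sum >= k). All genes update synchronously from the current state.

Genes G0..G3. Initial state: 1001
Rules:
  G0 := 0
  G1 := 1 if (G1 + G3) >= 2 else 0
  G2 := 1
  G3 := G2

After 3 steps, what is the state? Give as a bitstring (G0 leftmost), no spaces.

Step 1: G0=0(const) G1=(0+1>=2)=0 G2=1(const) G3=G2=0 -> 0010
Step 2: G0=0(const) G1=(0+0>=2)=0 G2=1(const) G3=G2=1 -> 0011
Step 3: G0=0(const) G1=(0+1>=2)=0 G2=1(const) G3=G2=1 -> 0011

0011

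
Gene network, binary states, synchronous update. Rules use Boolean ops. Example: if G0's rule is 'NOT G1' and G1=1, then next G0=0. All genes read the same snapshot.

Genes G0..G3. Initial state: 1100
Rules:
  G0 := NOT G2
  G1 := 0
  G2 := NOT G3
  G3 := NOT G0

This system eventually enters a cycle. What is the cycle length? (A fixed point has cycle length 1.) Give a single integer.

Step 0: 1100
Step 1: G0=NOT G2=NOT 0=1 G1=0(const) G2=NOT G3=NOT 0=1 G3=NOT G0=NOT 1=0 -> 1010
Step 2: G0=NOT G2=NOT 1=0 G1=0(const) G2=NOT G3=NOT 0=1 G3=NOT G0=NOT 1=0 -> 0010
Step 3: G0=NOT G2=NOT 1=0 G1=0(const) G2=NOT G3=NOT 0=1 G3=NOT G0=NOT 0=1 -> 0011
Step 4: G0=NOT G2=NOT 1=0 G1=0(const) G2=NOT G3=NOT 1=0 G3=NOT G0=NOT 0=1 -> 0001
Step 5: G0=NOT G2=NOT 0=1 G1=0(const) G2=NOT G3=NOT 1=0 G3=NOT G0=NOT 0=1 -> 1001
Step 6: G0=NOT G2=NOT 0=1 G1=0(const) G2=NOT G3=NOT 1=0 G3=NOT G0=NOT 1=0 -> 1000
Step 7: G0=NOT G2=NOT 0=1 G1=0(const) G2=NOT G3=NOT 0=1 G3=NOT G0=NOT 1=0 -> 1010
State from step 7 equals state from step 1 -> cycle length 6

Answer: 6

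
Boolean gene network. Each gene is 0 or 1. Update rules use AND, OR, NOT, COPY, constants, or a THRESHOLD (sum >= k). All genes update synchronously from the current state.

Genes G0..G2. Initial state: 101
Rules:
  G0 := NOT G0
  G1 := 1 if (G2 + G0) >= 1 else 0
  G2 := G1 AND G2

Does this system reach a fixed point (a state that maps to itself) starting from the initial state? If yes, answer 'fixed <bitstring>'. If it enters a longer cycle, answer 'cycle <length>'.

Step 0: 101
Step 1: G0=NOT G0=NOT 1=0 G1=(1+1>=1)=1 G2=G1&G2=0&1=0 -> 010
Step 2: G0=NOT G0=NOT 0=1 G1=(0+0>=1)=0 G2=G1&G2=1&0=0 -> 100
Step 3: G0=NOT G0=NOT 1=0 G1=(0+1>=1)=1 G2=G1&G2=0&0=0 -> 010
Cycle of length 2 starting at step 1 -> no fixed point

Answer: cycle 2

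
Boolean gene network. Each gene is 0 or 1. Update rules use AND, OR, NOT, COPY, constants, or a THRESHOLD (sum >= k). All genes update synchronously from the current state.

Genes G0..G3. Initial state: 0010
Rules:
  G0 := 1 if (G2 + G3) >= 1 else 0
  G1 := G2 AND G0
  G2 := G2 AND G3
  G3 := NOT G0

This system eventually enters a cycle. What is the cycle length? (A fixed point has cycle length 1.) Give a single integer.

Answer: 4

Derivation:
Step 0: 0010
Step 1: G0=(1+0>=1)=1 G1=G2&G0=1&0=0 G2=G2&G3=1&0=0 G3=NOT G0=NOT 0=1 -> 1001
Step 2: G0=(0+1>=1)=1 G1=G2&G0=0&1=0 G2=G2&G3=0&1=0 G3=NOT G0=NOT 1=0 -> 1000
Step 3: G0=(0+0>=1)=0 G1=G2&G0=0&1=0 G2=G2&G3=0&0=0 G3=NOT G0=NOT 1=0 -> 0000
Step 4: G0=(0+0>=1)=0 G1=G2&G0=0&0=0 G2=G2&G3=0&0=0 G3=NOT G0=NOT 0=1 -> 0001
Step 5: G0=(0+1>=1)=1 G1=G2&G0=0&0=0 G2=G2&G3=0&1=0 G3=NOT G0=NOT 0=1 -> 1001
State from step 5 equals state from step 1 -> cycle length 4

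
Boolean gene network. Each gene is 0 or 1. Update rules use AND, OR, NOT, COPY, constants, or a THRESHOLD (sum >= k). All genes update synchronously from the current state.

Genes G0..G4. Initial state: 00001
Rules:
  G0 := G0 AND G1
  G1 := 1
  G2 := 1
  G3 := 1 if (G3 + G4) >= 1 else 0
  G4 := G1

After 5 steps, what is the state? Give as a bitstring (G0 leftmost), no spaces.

Step 1: G0=G0&G1=0&0=0 G1=1(const) G2=1(const) G3=(0+1>=1)=1 G4=G1=0 -> 01110
Step 2: G0=G0&G1=0&1=0 G1=1(const) G2=1(const) G3=(1+0>=1)=1 G4=G1=1 -> 01111
Step 3: G0=G0&G1=0&1=0 G1=1(const) G2=1(const) G3=(1+1>=1)=1 G4=G1=1 -> 01111
Step 4: G0=G0&G1=0&1=0 G1=1(const) G2=1(const) G3=(1+1>=1)=1 G4=G1=1 -> 01111
Step 5: G0=G0&G1=0&1=0 G1=1(const) G2=1(const) G3=(1+1>=1)=1 G4=G1=1 -> 01111

01111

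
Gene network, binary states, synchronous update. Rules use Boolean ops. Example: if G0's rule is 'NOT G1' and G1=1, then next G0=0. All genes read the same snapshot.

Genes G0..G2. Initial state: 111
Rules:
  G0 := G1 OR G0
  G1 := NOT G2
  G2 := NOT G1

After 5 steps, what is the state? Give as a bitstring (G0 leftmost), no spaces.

Step 1: G0=G1|G0=1|1=1 G1=NOT G2=NOT 1=0 G2=NOT G1=NOT 1=0 -> 100
Step 2: G0=G1|G0=0|1=1 G1=NOT G2=NOT 0=1 G2=NOT G1=NOT 0=1 -> 111
Step 3: G0=G1|G0=1|1=1 G1=NOT G2=NOT 1=0 G2=NOT G1=NOT 1=0 -> 100
Step 4: G0=G1|G0=0|1=1 G1=NOT G2=NOT 0=1 G2=NOT G1=NOT 0=1 -> 111
Step 5: G0=G1|G0=1|1=1 G1=NOT G2=NOT 1=0 G2=NOT G1=NOT 1=0 -> 100

100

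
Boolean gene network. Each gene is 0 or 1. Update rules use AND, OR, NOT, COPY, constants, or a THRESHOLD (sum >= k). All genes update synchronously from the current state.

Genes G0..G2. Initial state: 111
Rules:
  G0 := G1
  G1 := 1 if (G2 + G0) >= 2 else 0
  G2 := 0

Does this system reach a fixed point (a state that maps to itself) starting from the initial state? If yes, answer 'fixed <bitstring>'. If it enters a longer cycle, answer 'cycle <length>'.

Answer: fixed 000

Derivation:
Step 0: 111
Step 1: G0=G1=1 G1=(1+1>=2)=1 G2=0(const) -> 110
Step 2: G0=G1=1 G1=(0+1>=2)=0 G2=0(const) -> 100
Step 3: G0=G1=0 G1=(0+1>=2)=0 G2=0(const) -> 000
Step 4: G0=G1=0 G1=(0+0>=2)=0 G2=0(const) -> 000
Fixed point reached at step 3: 000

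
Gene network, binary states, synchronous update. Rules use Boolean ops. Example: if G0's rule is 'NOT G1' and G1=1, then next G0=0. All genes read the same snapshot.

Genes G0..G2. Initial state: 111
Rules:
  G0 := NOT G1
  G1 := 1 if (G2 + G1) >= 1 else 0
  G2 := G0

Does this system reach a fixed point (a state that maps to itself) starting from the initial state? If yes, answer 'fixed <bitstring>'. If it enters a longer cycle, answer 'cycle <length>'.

Answer: fixed 010

Derivation:
Step 0: 111
Step 1: G0=NOT G1=NOT 1=0 G1=(1+1>=1)=1 G2=G0=1 -> 011
Step 2: G0=NOT G1=NOT 1=0 G1=(1+1>=1)=1 G2=G0=0 -> 010
Step 3: G0=NOT G1=NOT 1=0 G1=(0+1>=1)=1 G2=G0=0 -> 010
Fixed point reached at step 2: 010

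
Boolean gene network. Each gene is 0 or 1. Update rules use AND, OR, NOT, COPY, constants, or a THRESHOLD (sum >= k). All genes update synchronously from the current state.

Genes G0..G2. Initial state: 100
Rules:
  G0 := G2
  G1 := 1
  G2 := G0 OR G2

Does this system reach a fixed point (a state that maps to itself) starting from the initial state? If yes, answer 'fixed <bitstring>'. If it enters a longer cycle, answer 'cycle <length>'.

Answer: fixed 111

Derivation:
Step 0: 100
Step 1: G0=G2=0 G1=1(const) G2=G0|G2=1|0=1 -> 011
Step 2: G0=G2=1 G1=1(const) G2=G0|G2=0|1=1 -> 111
Step 3: G0=G2=1 G1=1(const) G2=G0|G2=1|1=1 -> 111
Fixed point reached at step 2: 111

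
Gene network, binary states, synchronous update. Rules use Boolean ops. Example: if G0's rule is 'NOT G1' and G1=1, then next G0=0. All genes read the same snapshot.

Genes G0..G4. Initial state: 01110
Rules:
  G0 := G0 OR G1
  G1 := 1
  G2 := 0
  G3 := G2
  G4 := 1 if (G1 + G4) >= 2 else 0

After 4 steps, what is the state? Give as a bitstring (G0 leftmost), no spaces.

Step 1: G0=G0|G1=0|1=1 G1=1(const) G2=0(const) G3=G2=1 G4=(1+0>=2)=0 -> 11010
Step 2: G0=G0|G1=1|1=1 G1=1(const) G2=0(const) G3=G2=0 G4=(1+0>=2)=0 -> 11000
Step 3: G0=G0|G1=1|1=1 G1=1(const) G2=0(const) G3=G2=0 G4=(1+0>=2)=0 -> 11000
Step 4: G0=G0|G1=1|1=1 G1=1(const) G2=0(const) G3=G2=0 G4=(1+0>=2)=0 -> 11000

11000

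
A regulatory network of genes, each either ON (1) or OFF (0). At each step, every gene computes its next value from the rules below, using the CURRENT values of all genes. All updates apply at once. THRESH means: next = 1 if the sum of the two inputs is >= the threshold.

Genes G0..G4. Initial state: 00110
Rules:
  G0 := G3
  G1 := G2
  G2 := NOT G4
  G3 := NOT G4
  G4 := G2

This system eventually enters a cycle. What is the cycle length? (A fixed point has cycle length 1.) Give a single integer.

Step 0: 00110
Step 1: G0=G3=1 G1=G2=1 G2=NOT G4=NOT 0=1 G3=NOT G4=NOT 0=1 G4=G2=1 -> 11111
Step 2: G0=G3=1 G1=G2=1 G2=NOT G4=NOT 1=0 G3=NOT G4=NOT 1=0 G4=G2=1 -> 11001
Step 3: G0=G3=0 G1=G2=0 G2=NOT G4=NOT 1=0 G3=NOT G4=NOT 1=0 G4=G2=0 -> 00000
Step 4: G0=G3=0 G1=G2=0 G2=NOT G4=NOT 0=1 G3=NOT G4=NOT 0=1 G4=G2=0 -> 00110
State from step 4 equals state from step 0 -> cycle length 4

Answer: 4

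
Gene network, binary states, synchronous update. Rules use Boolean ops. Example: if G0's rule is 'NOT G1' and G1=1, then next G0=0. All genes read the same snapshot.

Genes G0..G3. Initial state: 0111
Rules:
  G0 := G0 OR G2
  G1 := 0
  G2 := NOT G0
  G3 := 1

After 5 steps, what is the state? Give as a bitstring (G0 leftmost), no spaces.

Step 1: G0=G0|G2=0|1=1 G1=0(const) G2=NOT G0=NOT 0=1 G3=1(const) -> 1011
Step 2: G0=G0|G2=1|1=1 G1=0(const) G2=NOT G0=NOT 1=0 G3=1(const) -> 1001
Step 3: G0=G0|G2=1|0=1 G1=0(const) G2=NOT G0=NOT 1=0 G3=1(const) -> 1001
Step 4: G0=G0|G2=1|0=1 G1=0(const) G2=NOT G0=NOT 1=0 G3=1(const) -> 1001
Step 5: G0=G0|G2=1|0=1 G1=0(const) G2=NOT G0=NOT 1=0 G3=1(const) -> 1001

1001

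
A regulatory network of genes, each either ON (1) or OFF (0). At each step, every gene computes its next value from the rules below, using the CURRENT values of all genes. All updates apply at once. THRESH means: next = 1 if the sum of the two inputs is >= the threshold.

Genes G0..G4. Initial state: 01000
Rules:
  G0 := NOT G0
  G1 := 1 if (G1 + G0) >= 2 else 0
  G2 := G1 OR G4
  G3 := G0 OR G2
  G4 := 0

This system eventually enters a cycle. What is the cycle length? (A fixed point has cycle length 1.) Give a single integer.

Answer: 2

Derivation:
Step 0: 01000
Step 1: G0=NOT G0=NOT 0=1 G1=(1+0>=2)=0 G2=G1|G4=1|0=1 G3=G0|G2=0|0=0 G4=0(const) -> 10100
Step 2: G0=NOT G0=NOT 1=0 G1=(0+1>=2)=0 G2=G1|G4=0|0=0 G3=G0|G2=1|1=1 G4=0(const) -> 00010
Step 3: G0=NOT G0=NOT 0=1 G1=(0+0>=2)=0 G2=G1|G4=0|0=0 G3=G0|G2=0|0=0 G4=0(const) -> 10000
Step 4: G0=NOT G0=NOT 1=0 G1=(0+1>=2)=0 G2=G1|G4=0|0=0 G3=G0|G2=1|0=1 G4=0(const) -> 00010
State from step 4 equals state from step 2 -> cycle length 2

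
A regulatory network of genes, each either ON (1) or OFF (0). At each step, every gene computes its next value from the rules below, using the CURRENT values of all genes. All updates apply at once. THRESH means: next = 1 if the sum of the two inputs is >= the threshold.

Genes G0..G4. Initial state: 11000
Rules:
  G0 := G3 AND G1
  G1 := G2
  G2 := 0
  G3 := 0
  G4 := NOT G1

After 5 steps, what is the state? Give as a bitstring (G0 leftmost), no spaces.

Step 1: G0=G3&G1=0&1=0 G1=G2=0 G2=0(const) G3=0(const) G4=NOT G1=NOT 1=0 -> 00000
Step 2: G0=G3&G1=0&0=0 G1=G2=0 G2=0(const) G3=0(const) G4=NOT G1=NOT 0=1 -> 00001
Step 3: G0=G3&G1=0&0=0 G1=G2=0 G2=0(const) G3=0(const) G4=NOT G1=NOT 0=1 -> 00001
Step 4: G0=G3&G1=0&0=0 G1=G2=0 G2=0(const) G3=0(const) G4=NOT G1=NOT 0=1 -> 00001
Step 5: G0=G3&G1=0&0=0 G1=G2=0 G2=0(const) G3=0(const) G4=NOT G1=NOT 0=1 -> 00001

00001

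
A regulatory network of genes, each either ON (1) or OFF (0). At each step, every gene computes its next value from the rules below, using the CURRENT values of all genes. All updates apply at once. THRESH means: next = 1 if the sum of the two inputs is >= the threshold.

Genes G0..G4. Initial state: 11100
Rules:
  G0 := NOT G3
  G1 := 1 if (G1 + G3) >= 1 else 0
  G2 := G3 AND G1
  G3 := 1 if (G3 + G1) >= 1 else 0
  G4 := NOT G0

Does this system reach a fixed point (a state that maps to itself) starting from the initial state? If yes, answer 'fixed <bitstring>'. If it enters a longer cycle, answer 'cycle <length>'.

Step 0: 11100
Step 1: G0=NOT G3=NOT 0=1 G1=(1+0>=1)=1 G2=G3&G1=0&1=0 G3=(0+1>=1)=1 G4=NOT G0=NOT 1=0 -> 11010
Step 2: G0=NOT G3=NOT 1=0 G1=(1+1>=1)=1 G2=G3&G1=1&1=1 G3=(1+1>=1)=1 G4=NOT G0=NOT 1=0 -> 01110
Step 3: G0=NOT G3=NOT 1=0 G1=(1+1>=1)=1 G2=G3&G1=1&1=1 G3=(1+1>=1)=1 G4=NOT G0=NOT 0=1 -> 01111
Step 4: G0=NOT G3=NOT 1=0 G1=(1+1>=1)=1 G2=G3&G1=1&1=1 G3=(1+1>=1)=1 G4=NOT G0=NOT 0=1 -> 01111
Fixed point reached at step 3: 01111

Answer: fixed 01111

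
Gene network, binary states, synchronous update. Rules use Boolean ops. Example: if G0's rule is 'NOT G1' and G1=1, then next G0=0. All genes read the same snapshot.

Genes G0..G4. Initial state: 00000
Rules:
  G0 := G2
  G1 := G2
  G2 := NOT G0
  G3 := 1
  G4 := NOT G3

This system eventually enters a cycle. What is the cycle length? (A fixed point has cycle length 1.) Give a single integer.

Step 0: 00000
Step 1: G0=G2=0 G1=G2=0 G2=NOT G0=NOT 0=1 G3=1(const) G4=NOT G3=NOT 0=1 -> 00111
Step 2: G0=G2=1 G1=G2=1 G2=NOT G0=NOT 0=1 G3=1(const) G4=NOT G3=NOT 1=0 -> 11110
Step 3: G0=G2=1 G1=G2=1 G2=NOT G0=NOT 1=0 G3=1(const) G4=NOT G3=NOT 1=0 -> 11010
Step 4: G0=G2=0 G1=G2=0 G2=NOT G0=NOT 1=0 G3=1(const) G4=NOT G3=NOT 1=0 -> 00010
Step 5: G0=G2=0 G1=G2=0 G2=NOT G0=NOT 0=1 G3=1(const) G4=NOT G3=NOT 1=0 -> 00110
Step 6: G0=G2=1 G1=G2=1 G2=NOT G0=NOT 0=1 G3=1(const) G4=NOT G3=NOT 1=0 -> 11110
State from step 6 equals state from step 2 -> cycle length 4

Answer: 4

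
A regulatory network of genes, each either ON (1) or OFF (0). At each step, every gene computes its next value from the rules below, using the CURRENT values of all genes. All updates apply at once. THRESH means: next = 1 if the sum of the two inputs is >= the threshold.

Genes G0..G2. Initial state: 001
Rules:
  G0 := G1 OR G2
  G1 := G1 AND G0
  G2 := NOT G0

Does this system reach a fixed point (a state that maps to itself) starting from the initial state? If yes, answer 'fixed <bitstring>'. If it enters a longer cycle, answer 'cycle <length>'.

Step 0: 001
Step 1: G0=G1|G2=0|1=1 G1=G1&G0=0&0=0 G2=NOT G0=NOT 0=1 -> 101
Step 2: G0=G1|G2=0|1=1 G1=G1&G0=0&1=0 G2=NOT G0=NOT 1=0 -> 100
Step 3: G0=G1|G2=0|0=0 G1=G1&G0=0&1=0 G2=NOT G0=NOT 1=0 -> 000
Step 4: G0=G1|G2=0|0=0 G1=G1&G0=0&0=0 G2=NOT G0=NOT 0=1 -> 001
Cycle of length 4 starting at step 0 -> no fixed point

Answer: cycle 4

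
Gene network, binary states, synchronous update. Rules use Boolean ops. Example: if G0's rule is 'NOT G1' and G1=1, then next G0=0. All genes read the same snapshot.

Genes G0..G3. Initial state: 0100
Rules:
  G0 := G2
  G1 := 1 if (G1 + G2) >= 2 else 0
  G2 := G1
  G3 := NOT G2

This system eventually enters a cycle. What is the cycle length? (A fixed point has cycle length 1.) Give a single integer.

Step 0: 0100
Step 1: G0=G2=0 G1=(1+0>=2)=0 G2=G1=1 G3=NOT G2=NOT 0=1 -> 0011
Step 2: G0=G2=1 G1=(0+1>=2)=0 G2=G1=0 G3=NOT G2=NOT 1=0 -> 1000
Step 3: G0=G2=0 G1=(0+0>=2)=0 G2=G1=0 G3=NOT G2=NOT 0=1 -> 0001
Step 4: G0=G2=0 G1=(0+0>=2)=0 G2=G1=0 G3=NOT G2=NOT 0=1 -> 0001
State from step 4 equals state from step 3 -> cycle length 1

Answer: 1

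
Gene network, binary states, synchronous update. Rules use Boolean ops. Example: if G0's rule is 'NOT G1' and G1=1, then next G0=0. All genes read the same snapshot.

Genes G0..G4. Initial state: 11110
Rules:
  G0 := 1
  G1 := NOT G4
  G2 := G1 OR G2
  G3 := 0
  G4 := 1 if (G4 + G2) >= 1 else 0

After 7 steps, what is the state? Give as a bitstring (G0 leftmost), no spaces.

Step 1: G0=1(const) G1=NOT G4=NOT 0=1 G2=G1|G2=1|1=1 G3=0(const) G4=(0+1>=1)=1 -> 11101
Step 2: G0=1(const) G1=NOT G4=NOT 1=0 G2=G1|G2=1|1=1 G3=0(const) G4=(1+1>=1)=1 -> 10101
Step 3: G0=1(const) G1=NOT G4=NOT 1=0 G2=G1|G2=0|1=1 G3=0(const) G4=(1+1>=1)=1 -> 10101
Step 4: G0=1(const) G1=NOT G4=NOT 1=0 G2=G1|G2=0|1=1 G3=0(const) G4=(1+1>=1)=1 -> 10101
Step 5: G0=1(const) G1=NOT G4=NOT 1=0 G2=G1|G2=0|1=1 G3=0(const) G4=(1+1>=1)=1 -> 10101
Step 6: G0=1(const) G1=NOT G4=NOT 1=0 G2=G1|G2=0|1=1 G3=0(const) G4=(1+1>=1)=1 -> 10101
Step 7: G0=1(const) G1=NOT G4=NOT 1=0 G2=G1|G2=0|1=1 G3=0(const) G4=(1+1>=1)=1 -> 10101

10101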